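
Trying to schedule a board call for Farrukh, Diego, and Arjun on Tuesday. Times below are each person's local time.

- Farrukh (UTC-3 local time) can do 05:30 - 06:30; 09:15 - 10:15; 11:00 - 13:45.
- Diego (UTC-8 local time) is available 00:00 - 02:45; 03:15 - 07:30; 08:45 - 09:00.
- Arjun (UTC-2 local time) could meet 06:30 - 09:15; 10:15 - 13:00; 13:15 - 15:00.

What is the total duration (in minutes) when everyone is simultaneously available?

195

Farrukh in UTC: 08:30-09:30, 12:15-13:15, 14:00-16:45 (add 3h to convert from UTC-3).
Diego in UTC: 08:00-10:45, 11:15-15:30, 16:45-17:00 (add 8h to convert from UTC-8).
Arjun in UTC: 08:30-11:15, 12:15-15:00, 15:15-17:00 (add 2h to convert from UTC-2).
Farrukh ∩ Diego: 08:30-09:30, 12:15-13:15, 14:00-15:30.
Farrukh ∩ Diego ∩ Arjun: 08:30-09:30, 12:15-13:15, 14:00-15:00, 15:15-15:30.
Summing the common windows: 60 + 60 + 60 + 15 = 195 minutes.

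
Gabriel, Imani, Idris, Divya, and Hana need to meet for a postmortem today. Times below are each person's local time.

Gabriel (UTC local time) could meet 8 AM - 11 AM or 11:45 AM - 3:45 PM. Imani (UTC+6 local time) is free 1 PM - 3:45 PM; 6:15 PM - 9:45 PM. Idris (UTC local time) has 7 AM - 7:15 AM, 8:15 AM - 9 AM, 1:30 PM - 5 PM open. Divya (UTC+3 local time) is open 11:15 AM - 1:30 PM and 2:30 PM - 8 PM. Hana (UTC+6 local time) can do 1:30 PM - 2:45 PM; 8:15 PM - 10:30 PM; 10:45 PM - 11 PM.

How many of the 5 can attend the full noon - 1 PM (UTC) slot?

2

Gabriel in UTC: 08:00-11:00, 11:45-15:45.
Imani in UTC: 07:00-09:45, 12:15-15:45 (subtract 6h to convert from UTC+6).
Idris in UTC: 07:00-07:15, 08:15-09:00, 13:30-17:00.
Divya in UTC: 08:15-10:30, 11:30-17:00 (subtract 3h to convert from UTC+3).
Hana in UTC: 07:30-08:45, 14:15-16:30, 16:45-17:00 (subtract 6h to convert from UTC+6).
Gabriel and Divya can make the full 12:00-13:00 slot — that's 2.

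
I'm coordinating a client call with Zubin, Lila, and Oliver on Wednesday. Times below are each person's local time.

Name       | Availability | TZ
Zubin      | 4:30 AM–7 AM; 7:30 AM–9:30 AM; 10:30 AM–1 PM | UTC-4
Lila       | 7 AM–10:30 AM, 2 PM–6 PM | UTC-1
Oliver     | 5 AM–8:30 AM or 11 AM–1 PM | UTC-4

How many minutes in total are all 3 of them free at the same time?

Zubin in UTC: 08:30-11:00, 11:30-13:30, 14:30-17:00 (add 4h to convert from UTC-4).
Lila in UTC: 08:00-11:30, 15:00-19:00 (add 1h to convert from UTC-1).
Oliver in UTC: 09:00-12:30, 15:00-17:00 (add 4h to convert from UTC-4).
Zubin ∩ Lila: 08:30-11:00, 15:00-17:00.
Zubin ∩ Lila ∩ Oliver: 09:00-11:00, 15:00-17:00.
So the common availability across everyone is 09:00-11:00, 15:00-17:00.
Summing the common windows: 120 + 120 = 240 minutes.

240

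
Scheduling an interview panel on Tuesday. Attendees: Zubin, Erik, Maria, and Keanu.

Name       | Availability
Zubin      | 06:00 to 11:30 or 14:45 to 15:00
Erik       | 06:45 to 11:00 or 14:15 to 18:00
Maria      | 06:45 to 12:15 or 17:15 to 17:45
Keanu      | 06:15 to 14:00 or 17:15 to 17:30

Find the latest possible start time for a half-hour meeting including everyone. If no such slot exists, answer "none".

10:30

Zubin ∩ Erik: 06:45-11:00, 14:45-15:00.
Zubin ∩ Erik ∩ Maria: 06:45-11:00.
Zubin ∩ Erik ∩ Maria ∩ Keanu: 06:45-11:00.
The last common window of at least 30 minutes is 06:45-11:00; a 30-minute meeting can start as late as 10:30 and still end by 11:00.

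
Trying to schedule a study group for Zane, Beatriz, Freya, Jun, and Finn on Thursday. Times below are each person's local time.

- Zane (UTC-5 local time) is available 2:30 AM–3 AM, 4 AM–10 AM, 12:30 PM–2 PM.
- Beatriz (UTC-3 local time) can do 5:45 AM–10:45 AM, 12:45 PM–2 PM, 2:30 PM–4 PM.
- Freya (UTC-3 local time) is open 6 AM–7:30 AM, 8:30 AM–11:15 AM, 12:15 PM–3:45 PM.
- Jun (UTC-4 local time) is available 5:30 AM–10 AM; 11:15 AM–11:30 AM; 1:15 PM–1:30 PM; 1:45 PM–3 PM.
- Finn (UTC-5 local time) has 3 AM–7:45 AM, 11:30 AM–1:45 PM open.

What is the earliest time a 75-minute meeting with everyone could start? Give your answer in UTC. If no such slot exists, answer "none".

11:30

Zane in UTC: 07:30-08:00, 09:00-15:00, 17:30-19:00 (add 5h to convert from UTC-5).
Beatriz in UTC: 08:45-13:45, 15:45-17:00, 17:30-19:00 (add 3h to convert from UTC-3).
Freya in UTC: 09:00-10:30, 11:30-14:15, 15:15-18:45 (add 3h to convert from UTC-3).
Jun in UTC: 09:30-14:00, 15:15-15:30, 17:15-17:30, 17:45-19:00 (add 4h to convert from UTC-4).
Finn in UTC: 08:00-12:45, 16:30-18:45 (add 5h to convert from UTC-5).
Zane ∩ Beatriz: 09:00-13:45, 17:30-19:00.
Zane ∩ Beatriz ∩ Freya: 09:00-10:30, 11:30-13:45, 17:30-18:45.
Zane ∩ Beatriz ∩ Freya ∩ Jun: 09:30-10:30, 11:30-13:45, 17:45-18:45.
Zane ∩ Beatriz ∩ Freya ∩ Jun ∩ Finn: 09:30-10:30, 11:30-12:45, 17:45-18:45.
The first common window of at least 75 minutes is 11:30-12:45, so the earliest start is 11:30.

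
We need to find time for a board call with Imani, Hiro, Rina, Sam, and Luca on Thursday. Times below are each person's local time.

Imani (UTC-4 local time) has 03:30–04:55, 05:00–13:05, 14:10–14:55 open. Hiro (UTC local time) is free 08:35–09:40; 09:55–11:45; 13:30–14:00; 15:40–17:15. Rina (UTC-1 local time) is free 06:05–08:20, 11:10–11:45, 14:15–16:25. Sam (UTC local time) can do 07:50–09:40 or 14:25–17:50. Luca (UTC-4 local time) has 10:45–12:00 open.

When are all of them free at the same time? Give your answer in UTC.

15:40-16:00

Imani in UTC: 07:30-08:55, 09:00-17:05, 18:10-18:55 (add 4h to convert from UTC-4).
Hiro in UTC: 08:35-09:40, 09:55-11:45, 13:30-14:00, 15:40-17:15.
Rina in UTC: 07:05-09:20, 12:10-12:45, 15:15-17:25 (add 1h to convert from UTC-1).
Sam in UTC: 07:50-09:40, 14:25-17:50.
Luca in UTC: 14:45-16:00 (add 4h to convert from UTC-4).
Imani ∩ Hiro: 08:35-08:55, 09:00-09:40, 09:55-11:45, 13:30-14:00, 15:40-17:05.
Imani ∩ Hiro ∩ Rina: 08:35-08:55, 09:00-09:20, 15:40-17:05.
Imani ∩ Hiro ∩ Rina ∩ Sam: 08:35-08:55, 09:00-09:20, 15:40-17:05.
Imani ∩ Hiro ∩ Rina ∩ Sam ∩ Luca: 15:40-16:00.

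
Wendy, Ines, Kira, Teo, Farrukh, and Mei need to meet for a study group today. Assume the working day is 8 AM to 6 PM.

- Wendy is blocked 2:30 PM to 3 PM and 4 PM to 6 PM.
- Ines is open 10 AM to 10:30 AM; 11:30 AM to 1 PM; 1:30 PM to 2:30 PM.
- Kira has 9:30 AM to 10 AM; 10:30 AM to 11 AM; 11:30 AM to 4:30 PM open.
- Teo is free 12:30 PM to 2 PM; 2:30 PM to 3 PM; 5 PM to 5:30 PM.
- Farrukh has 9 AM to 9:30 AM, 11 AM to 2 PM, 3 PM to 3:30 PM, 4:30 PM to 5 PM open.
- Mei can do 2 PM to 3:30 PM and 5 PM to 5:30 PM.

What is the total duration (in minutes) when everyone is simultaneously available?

Wendy free: 08:00-14:30, 15:00-16:00 (invert busy blocks within the working day).
Ines free: 10:00-10:30, 11:30-13:00, 13:30-14:30.
Kira free: 09:30-10:00, 10:30-11:00, 11:30-16:30.
Teo free: 12:30-14:00, 14:30-15:00, 17:00-17:30.
Farrukh free: 09:00-09:30, 11:00-14:00, 15:00-15:30, 16:30-17:00.
Mei free: 14:00-15:30, 17:00-17:30.
Wendy ∩ Ines: 10:00-10:30, 11:30-13:00, 13:30-14:30.
Wendy ∩ Ines ∩ Kira: 11:30-13:00, 13:30-14:30.
Wendy ∩ Ines ∩ Kira ∩ Teo: 12:30-13:00, 13:30-14:00.
Wendy ∩ Ines ∩ Kira ∩ Teo ∩ Farrukh: 12:30-13:00, 13:30-14:00.
Wendy ∩ Ines ∩ Kira ∩ Teo ∩ Farrukh ∩ Mei: ∅.
There is no time when everyone is free.
There is no common window, so the total is 0 minutes.

0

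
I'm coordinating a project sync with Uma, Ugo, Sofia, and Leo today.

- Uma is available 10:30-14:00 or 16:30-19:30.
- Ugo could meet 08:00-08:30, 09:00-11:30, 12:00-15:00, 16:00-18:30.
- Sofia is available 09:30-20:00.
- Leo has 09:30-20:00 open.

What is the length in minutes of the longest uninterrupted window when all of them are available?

Uma ∩ Ugo: 10:30-11:30, 12:00-14:00, 16:30-18:30.
Uma ∩ Ugo ∩ Sofia: 10:30-11:30, 12:00-14:00, 16:30-18:30.
Uma ∩ Ugo ∩ Sofia ∩ Leo: 10:30-11:30, 12:00-14:00, 16:30-18:30.
The longest is 12:00-14:00 at 120 minutes.

120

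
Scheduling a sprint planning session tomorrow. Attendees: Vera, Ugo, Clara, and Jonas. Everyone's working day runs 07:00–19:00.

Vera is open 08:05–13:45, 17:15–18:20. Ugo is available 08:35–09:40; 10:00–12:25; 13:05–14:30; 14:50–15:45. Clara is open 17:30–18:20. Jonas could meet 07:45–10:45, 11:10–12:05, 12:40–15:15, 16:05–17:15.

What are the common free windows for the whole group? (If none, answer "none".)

none

Vera ∩ Ugo: 08:35-09:40, 10:00-12:25, 13:05-13:45.
Vera ∩ Ugo ∩ Clara: ∅.
Vera ∩ Ugo ∩ Clara ∩ Jonas: ∅.
There is no time when everyone is free.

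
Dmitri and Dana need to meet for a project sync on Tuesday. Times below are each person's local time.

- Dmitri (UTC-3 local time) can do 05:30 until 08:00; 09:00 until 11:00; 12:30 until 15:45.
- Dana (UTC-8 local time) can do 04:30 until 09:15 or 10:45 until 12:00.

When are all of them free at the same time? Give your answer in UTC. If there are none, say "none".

Dmitri in UTC: 08:30-11:00, 12:00-14:00, 15:30-18:45 (add 3h to convert from UTC-3).
Dana in UTC: 12:30-17:15, 18:45-20:00 (add 8h to convert from UTC-8).
Dmitri ∩ Dana: 12:30-14:00, 15:30-17:15.

12:30-14:00, 15:30-17:15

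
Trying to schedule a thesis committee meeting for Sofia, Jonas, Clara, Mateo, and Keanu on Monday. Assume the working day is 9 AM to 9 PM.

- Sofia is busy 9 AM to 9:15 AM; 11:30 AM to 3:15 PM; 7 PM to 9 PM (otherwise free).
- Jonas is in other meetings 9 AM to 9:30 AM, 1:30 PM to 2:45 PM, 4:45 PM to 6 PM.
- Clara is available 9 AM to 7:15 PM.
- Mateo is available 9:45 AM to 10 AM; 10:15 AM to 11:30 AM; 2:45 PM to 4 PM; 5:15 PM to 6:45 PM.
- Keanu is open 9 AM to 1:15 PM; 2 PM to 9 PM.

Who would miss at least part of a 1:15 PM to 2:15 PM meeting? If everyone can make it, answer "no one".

Jonas, Keanu, Mateo, Sofia

Sofia free: 09:15-11:30, 15:15-19:00 (invert busy blocks within the working day).
Jonas free: 09:30-13:30, 14:45-16:45, 18:00-21:00 (invert busy blocks within the working day).
Clara free: 09:00-19:15.
Mateo free: 09:45-10:00, 10:15-11:30, 14:45-16:00, 17:15-18:45.
Keanu free: 09:00-13:15, 14:00-21:00.
Sofia: not fully free for 13:15-14:15. Jonas: not fully free for 13:15-14:15. Clara: free for 13:15-14:15. Mateo: not fully free for 13:15-14:15. Keanu: not fully free for 13:15-14:15.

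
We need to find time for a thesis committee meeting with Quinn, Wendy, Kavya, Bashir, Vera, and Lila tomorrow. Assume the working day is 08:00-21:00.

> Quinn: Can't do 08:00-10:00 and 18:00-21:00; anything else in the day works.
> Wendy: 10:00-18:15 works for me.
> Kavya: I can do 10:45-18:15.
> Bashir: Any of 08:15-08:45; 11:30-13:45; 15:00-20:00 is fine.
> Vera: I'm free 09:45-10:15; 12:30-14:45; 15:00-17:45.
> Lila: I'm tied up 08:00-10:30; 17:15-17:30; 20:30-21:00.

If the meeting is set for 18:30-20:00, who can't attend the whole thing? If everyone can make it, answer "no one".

Quinn free: 10:00-18:00 (invert busy blocks within the working day).
Wendy free: 10:00-18:15.
Kavya free: 10:45-18:15.
Bashir free: 08:15-08:45, 11:30-13:45, 15:00-20:00.
Vera free: 09:45-10:15, 12:30-14:45, 15:00-17:45.
Lila free: 10:30-17:15, 17:30-20:30 (invert busy blocks within the working day).
Quinn: not fully free for 18:30-20:00. Wendy: not fully free for 18:30-20:00. Kavya: not fully free for 18:30-20:00. Bashir: free for 18:30-20:00. Vera: not fully free for 18:30-20:00. Lila: free for 18:30-20:00.

Kavya, Quinn, Vera, Wendy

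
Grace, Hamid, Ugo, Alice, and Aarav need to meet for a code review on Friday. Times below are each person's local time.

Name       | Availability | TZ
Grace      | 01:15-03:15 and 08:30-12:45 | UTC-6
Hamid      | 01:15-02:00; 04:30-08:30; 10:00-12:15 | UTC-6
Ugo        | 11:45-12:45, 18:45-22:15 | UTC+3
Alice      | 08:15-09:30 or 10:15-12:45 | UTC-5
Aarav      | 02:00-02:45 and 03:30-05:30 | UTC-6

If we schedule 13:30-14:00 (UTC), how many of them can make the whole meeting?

2

Grace in UTC: 07:15-09:15, 14:30-18:45 (add 6h to convert from UTC-6).
Hamid in UTC: 07:15-08:00, 10:30-14:30, 16:00-18:15 (add 6h to convert from UTC-6).
Ugo in UTC: 08:45-09:45, 15:45-19:15 (subtract 3h to convert from UTC+3).
Alice in UTC: 13:15-14:30, 15:15-17:45 (add 5h to convert from UTC-5).
Aarav in UTC: 08:00-08:45, 09:30-11:30 (add 6h to convert from UTC-6).
Hamid and Alice can make the full 13:30-14:00 slot — that's 2.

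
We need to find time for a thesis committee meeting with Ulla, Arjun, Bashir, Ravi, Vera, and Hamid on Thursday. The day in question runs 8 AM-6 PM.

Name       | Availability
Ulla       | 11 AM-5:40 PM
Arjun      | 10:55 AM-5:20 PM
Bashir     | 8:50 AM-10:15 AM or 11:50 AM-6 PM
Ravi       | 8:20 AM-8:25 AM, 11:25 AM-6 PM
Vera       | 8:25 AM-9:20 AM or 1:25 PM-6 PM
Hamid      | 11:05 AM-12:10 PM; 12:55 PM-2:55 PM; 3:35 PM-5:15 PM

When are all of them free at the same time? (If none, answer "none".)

13:25-14:55, 15:35-17:15

Ulla ∩ Arjun: 11:00-17:20.
Ulla ∩ Arjun ∩ Bashir: 11:50-17:20.
Ulla ∩ Arjun ∩ Bashir ∩ Ravi: 11:50-17:20.
Ulla ∩ Arjun ∩ Bashir ∩ Ravi ∩ Vera: 13:25-17:20.
Ulla ∩ Arjun ∩ Bashir ∩ Ravi ∩ Vera ∩ Hamid: 13:25-14:55, 15:35-17:15.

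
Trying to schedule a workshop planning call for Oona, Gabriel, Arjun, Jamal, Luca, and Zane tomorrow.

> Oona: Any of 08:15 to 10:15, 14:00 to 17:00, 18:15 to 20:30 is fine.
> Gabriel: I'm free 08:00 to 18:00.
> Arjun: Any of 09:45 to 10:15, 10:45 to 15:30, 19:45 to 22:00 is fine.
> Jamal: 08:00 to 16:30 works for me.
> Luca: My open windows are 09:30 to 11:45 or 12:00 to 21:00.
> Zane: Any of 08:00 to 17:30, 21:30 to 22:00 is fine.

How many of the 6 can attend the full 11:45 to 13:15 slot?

Gabriel, Arjun, Jamal, and Zane can make the full 11:45-13:15 slot — that's 4.

4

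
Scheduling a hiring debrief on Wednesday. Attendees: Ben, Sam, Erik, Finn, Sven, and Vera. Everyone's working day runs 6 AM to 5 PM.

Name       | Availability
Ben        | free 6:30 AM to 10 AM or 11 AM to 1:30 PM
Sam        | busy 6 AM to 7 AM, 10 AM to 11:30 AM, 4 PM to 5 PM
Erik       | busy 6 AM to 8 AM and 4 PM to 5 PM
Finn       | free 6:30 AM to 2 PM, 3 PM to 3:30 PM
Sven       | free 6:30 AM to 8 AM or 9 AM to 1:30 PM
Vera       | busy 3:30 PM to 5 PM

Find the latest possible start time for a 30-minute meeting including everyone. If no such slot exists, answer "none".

Ben free: 06:30-10:00, 11:00-13:30.
Sam free: 07:00-10:00, 11:30-16:00 (invert busy blocks within the working day).
Erik free: 08:00-16:00 (invert busy blocks within the working day).
Finn free: 06:30-14:00, 15:00-15:30.
Sven free: 06:30-08:00, 09:00-13:30.
Vera free: 06:00-15:30 (invert busy blocks within the working day).
Ben ∩ Sam: 07:00-10:00, 11:30-13:30.
Ben ∩ Sam ∩ Erik: 08:00-10:00, 11:30-13:30.
Ben ∩ Sam ∩ Erik ∩ Finn: 08:00-10:00, 11:30-13:30.
Ben ∩ Sam ∩ Erik ∩ Finn ∩ Sven: 09:00-10:00, 11:30-13:30.
Ben ∩ Sam ∩ Erik ∩ Finn ∩ Sven ∩ Vera: 09:00-10:00, 11:30-13:30.
Those are the intersection windows.
The last common window of at least 30 minutes is 11:30-13:30; a 30-minute meeting can start as late as 13:00 and still end by 13:30.

13:00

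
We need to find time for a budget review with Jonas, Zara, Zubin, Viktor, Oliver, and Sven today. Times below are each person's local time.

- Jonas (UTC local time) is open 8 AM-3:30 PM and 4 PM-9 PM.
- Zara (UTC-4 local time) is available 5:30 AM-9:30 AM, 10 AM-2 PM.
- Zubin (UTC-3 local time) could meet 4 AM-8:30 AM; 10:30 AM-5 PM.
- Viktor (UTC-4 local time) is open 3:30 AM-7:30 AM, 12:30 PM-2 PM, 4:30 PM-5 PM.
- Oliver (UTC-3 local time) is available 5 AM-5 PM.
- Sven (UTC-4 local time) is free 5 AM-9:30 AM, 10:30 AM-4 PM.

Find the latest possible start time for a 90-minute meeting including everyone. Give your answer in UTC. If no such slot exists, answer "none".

16:30

Jonas in UTC: 08:00-15:30, 16:00-21:00.
Zara in UTC: 09:30-13:30, 14:00-18:00 (add 4h to convert from UTC-4).
Zubin in UTC: 07:00-11:30, 13:30-20:00 (add 3h to convert from UTC-3).
Viktor in UTC: 07:30-11:30, 16:30-18:00, 20:30-21:00 (add 4h to convert from UTC-4).
Oliver in UTC: 08:00-20:00 (add 3h to convert from UTC-3).
Sven in UTC: 09:00-13:30, 14:30-20:00 (add 4h to convert from UTC-4).
Jonas ∩ Zara: 09:30-13:30, 14:00-15:30, 16:00-18:00.
Jonas ∩ Zara ∩ Zubin: 09:30-11:30, 14:00-15:30, 16:00-18:00.
Jonas ∩ Zara ∩ Zubin ∩ Viktor: 09:30-11:30, 16:30-18:00.
Jonas ∩ Zara ∩ Zubin ∩ Viktor ∩ Oliver: 09:30-11:30, 16:30-18:00.
Jonas ∩ Zara ∩ Zubin ∩ Viktor ∩ Oliver ∩ Sven: 09:30-11:30, 16:30-18:00.
The last common window of at least 90 minutes is 16:30-18:00; a 90-minute meeting can start as late as 16:30 and still end by 18:00.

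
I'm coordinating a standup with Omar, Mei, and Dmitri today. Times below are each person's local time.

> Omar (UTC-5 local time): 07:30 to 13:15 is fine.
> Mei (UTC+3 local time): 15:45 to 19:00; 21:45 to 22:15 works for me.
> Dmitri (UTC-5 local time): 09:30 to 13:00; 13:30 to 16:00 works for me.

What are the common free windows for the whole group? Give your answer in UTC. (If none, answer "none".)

14:30-16:00

Omar in UTC: 12:30-18:15 (add 5h to convert from UTC-5).
Mei in UTC: 12:45-16:00, 18:45-19:15 (subtract 3h to convert from UTC+3).
Dmitri in UTC: 14:30-18:00, 18:30-21:00 (add 5h to convert from UTC-5).
Omar ∩ Mei: 12:45-16:00.
Omar ∩ Mei ∩ Dmitri: 14:30-16:00.
Those are the intersection windows.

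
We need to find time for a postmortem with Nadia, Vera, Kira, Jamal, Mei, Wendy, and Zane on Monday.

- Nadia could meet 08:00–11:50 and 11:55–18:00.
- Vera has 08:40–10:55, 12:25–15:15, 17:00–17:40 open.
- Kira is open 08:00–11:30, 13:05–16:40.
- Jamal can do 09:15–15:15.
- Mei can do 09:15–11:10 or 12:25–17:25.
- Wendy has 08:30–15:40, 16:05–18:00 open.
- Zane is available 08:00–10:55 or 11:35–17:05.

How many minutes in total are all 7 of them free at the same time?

Nadia ∩ Vera: 08:40-10:55, 12:25-15:15, 17:00-17:40.
Nadia ∩ Vera ∩ Kira: 08:40-10:55, 13:05-15:15.
Nadia ∩ Vera ∩ Kira ∩ Jamal: 09:15-10:55, 13:05-15:15.
Nadia ∩ Vera ∩ Kira ∩ Jamal ∩ Mei: 09:15-10:55, 13:05-15:15.
Nadia ∩ Vera ∩ Kira ∩ Jamal ∩ Mei ∩ Wendy: 09:15-10:55, 13:05-15:15.
Nadia ∩ Vera ∩ Kira ∩ Jamal ∩ Mei ∩ Wendy ∩ Zane: 09:15-10:55, 13:05-15:15.
Those are the intersection windows.
Summing the common windows: 100 + 130 = 230 minutes.

230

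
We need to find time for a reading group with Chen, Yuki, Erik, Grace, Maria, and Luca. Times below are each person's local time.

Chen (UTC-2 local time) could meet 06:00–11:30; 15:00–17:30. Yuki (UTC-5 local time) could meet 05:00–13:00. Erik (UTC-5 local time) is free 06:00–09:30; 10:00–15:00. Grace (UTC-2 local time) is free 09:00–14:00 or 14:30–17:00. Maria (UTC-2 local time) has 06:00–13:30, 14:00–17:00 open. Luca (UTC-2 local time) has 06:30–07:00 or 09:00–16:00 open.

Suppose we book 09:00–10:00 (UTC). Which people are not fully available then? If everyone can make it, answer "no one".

Chen in UTC: 08:00-13:30, 17:00-19:30 (add 2h to convert from UTC-2).
Yuki in UTC: 10:00-18:00 (add 5h to convert from UTC-5).
Erik in UTC: 11:00-14:30, 15:00-20:00 (add 5h to convert from UTC-5).
Grace in UTC: 11:00-16:00, 16:30-19:00 (add 2h to convert from UTC-2).
Maria in UTC: 08:00-15:30, 16:00-19:00 (add 2h to convert from UTC-2).
Luca in UTC: 08:30-09:00, 11:00-18:00 (add 2h to convert from UTC-2).
Chen: free for 09:00-10:00. Yuki: not fully free for 09:00-10:00. Erik: not fully free for 09:00-10:00. Grace: not fully free for 09:00-10:00. Maria: free for 09:00-10:00. Luca: not fully free for 09:00-10:00.

Erik, Grace, Luca, Yuki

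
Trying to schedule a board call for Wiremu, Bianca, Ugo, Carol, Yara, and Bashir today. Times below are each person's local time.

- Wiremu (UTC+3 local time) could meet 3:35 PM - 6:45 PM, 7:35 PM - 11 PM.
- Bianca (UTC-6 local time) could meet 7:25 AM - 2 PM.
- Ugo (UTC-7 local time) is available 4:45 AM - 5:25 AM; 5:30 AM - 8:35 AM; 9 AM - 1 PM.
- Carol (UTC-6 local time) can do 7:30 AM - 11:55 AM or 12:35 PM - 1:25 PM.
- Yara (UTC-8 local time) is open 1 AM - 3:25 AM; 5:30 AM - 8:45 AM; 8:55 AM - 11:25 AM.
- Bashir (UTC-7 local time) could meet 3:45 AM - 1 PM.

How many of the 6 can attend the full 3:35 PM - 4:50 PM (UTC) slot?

Wiremu in UTC: 12:35-15:45, 16:35-20:00 (subtract 3h to convert from UTC+3).
Bianca in UTC: 13:25-20:00 (add 6h to convert from UTC-6).
Ugo in UTC: 11:45-12:25, 12:30-15:35, 16:00-20:00 (add 7h to convert from UTC-7).
Carol in UTC: 13:30-17:55, 18:35-19:25 (add 6h to convert from UTC-6).
Yara in UTC: 09:00-11:25, 13:30-16:45, 16:55-19:25 (add 8h to convert from UTC-8).
Bashir in UTC: 10:45-20:00 (add 7h to convert from UTC-7).
Bianca, Carol, and Bashir can make the full 15:35-16:50 slot — that's 3.

3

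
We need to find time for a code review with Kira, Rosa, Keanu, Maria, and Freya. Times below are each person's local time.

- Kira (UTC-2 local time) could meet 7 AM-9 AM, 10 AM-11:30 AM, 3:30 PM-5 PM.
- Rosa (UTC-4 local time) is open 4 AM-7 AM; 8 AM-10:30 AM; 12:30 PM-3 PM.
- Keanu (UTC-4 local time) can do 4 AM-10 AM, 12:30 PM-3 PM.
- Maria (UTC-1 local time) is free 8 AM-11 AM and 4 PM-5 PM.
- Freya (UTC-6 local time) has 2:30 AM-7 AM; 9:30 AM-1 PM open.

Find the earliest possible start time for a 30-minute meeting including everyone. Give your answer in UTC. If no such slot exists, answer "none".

09:00

Kira in UTC: 09:00-11:00, 12:00-13:30, 17:30-19:00 (add 2h to convert from UTC-2).
Rosa in UTC: 08:00-11:00, 12:00-14:30, 16:30-19:00 (add 4h to convert from UTC-4).
Keanu in UTC: 08:00-14:00, 16:30-19:00 (add 4h to convert from UTC-4).
Maria in UTC: 09:00-12:00, 17:00-18:00 (add 1h to convert from UTC-1).
Freya in UTC: 08:30-13:00, 15:30-19:00 (add 6h to convert from UTC-6).
Kira ∩ Rosa: 09:00-11:00, 12:00-13:30, 17:30-19:00.
Kira ∩ Rosa ∩ Keanu: 09:00-11:00, 12:00-13:30, 17:30-19:00.
Kira ∩ Rosa ∩ Keanu ∩ Maria: 09:00-11:00, 17:30-18:00.
Kira ∩ Rosa ∩ Keanu ∩ Maria ∩ Freya: 09:00-11:00, 17:30-18:00.
So the common availability across everyone is 09:00-11:00, 17:30-18:00.
The first common window of at least 30 minutes is 09:00-11:00, so the earliest start is 09:00.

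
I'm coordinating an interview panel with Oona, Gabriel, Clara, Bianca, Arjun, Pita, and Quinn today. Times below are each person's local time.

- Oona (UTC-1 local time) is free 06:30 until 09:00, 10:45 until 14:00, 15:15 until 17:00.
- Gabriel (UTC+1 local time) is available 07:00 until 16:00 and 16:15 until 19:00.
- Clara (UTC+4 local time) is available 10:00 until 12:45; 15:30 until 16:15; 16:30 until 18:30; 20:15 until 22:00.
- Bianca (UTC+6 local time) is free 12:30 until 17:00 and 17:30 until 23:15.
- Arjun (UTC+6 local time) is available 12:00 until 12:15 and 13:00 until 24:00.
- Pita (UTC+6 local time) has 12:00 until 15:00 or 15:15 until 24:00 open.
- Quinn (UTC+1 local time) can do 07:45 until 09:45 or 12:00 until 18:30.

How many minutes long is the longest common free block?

Oona in UTC: 07:30-10:00, 11:45-15:00, 16:15-18:00 (add 1h to convert from UTC-1).
Gabriel in UTC: 06:00-15:00, 15:15-18:00 (subtract 1h to convert from UTC+1).
Clara in UTC: 06:00-08:45, 11:30-12:15, 12:30-14:30, 16:15-18:00 (subtract 4h to convert from UTC+4).
Bianca in UTC: 06:30-11:00, 11:30-17:15 (subtract 6h to convert from UTC+6).
Arjun in UTC: 06:00-06:15, 07:00-18:00 (subtract 6h to convert from UTC+6).
Pita in UTC: 06:00-09:00, 09:15-18:00 (subtract 6h to convert from UTC+6).
Quinn in UTC: 06:45-08:45, 11:00-17:30 (subtract 1h to convert from UTC+1).
Oona ∩ Gabriel: 07:30-10:00, 11:45-15:00, 16:15-18:00.
Oona ∩ Gabriel ∩ Clara: 07:30-08:45, 11:45-12:15, 12:30-14:30, 16:15-18:00.
Oona ∩ Gabriel ∩ Clara ∩ Bianca: 07:30-08:45, 11:45-12:15, 12:30-14:30, 16:15-17:15.
Oona ∩ Gabriel ∩ Clara ∩ Bianca ∩ Arjun: 07:30-08:45, 11:45-12:15, 12:30-14:30, 16:15-17:15.
Oona ∩ Gabriel ∩ Clara ∩ Bianca ∩ Arjun ∩ Pita: 07:30-08:45, 11:45-12:15, 12:30-14:30, 16:15-17:15.
Oona ∩ Gabriel ∩ Clara ∩ Bianca ∩ Arjun ∩ Pita ∩ Quinn: 07:30-08:45, 11:45-12:15, 12:30-14:30, 16:15-17:15.
The longest is 12:30-14:30 at 120 minutes.

120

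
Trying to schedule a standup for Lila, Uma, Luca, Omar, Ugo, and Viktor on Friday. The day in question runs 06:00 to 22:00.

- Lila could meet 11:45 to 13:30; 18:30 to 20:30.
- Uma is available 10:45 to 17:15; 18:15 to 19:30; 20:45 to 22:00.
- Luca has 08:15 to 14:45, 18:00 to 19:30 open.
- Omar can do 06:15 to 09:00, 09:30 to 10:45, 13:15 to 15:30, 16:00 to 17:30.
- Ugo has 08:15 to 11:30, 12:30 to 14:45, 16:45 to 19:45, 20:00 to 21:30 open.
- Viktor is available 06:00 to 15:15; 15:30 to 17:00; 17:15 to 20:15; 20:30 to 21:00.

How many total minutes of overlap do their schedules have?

15

Lila ∩ Uma: 11:45-13:30, 18:30-19:30.
Lila ∩ Uma ∩ Luca: 11:45-13:30, 18:30-19:30.
Lila ∩ Uma ∩ Luca ∩ Omar: 13:15-13:30.
Lila ∩ Uma ∩ Luca ∩ Omar ∩ Ugo: 13:15-13:30.
Lila ∩ Uma ∩ Luca ∩ Omar ∩ Ugo ∩ Viktor: 13:15-13:30.
That's a single block of 15 minutes.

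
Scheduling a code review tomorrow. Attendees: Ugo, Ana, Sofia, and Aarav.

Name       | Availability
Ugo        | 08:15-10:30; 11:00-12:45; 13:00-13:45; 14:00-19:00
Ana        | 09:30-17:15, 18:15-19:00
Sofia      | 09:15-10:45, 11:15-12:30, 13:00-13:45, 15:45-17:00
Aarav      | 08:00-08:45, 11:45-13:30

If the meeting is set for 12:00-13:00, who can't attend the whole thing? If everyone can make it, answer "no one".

Ugo: not fully free for 12:00-13:00. Ana: free for 12:00-13:00. Sofia: not fully free for 12:00-13:00. Aarav: free for 12:00-13:00.

Sofia, Ugo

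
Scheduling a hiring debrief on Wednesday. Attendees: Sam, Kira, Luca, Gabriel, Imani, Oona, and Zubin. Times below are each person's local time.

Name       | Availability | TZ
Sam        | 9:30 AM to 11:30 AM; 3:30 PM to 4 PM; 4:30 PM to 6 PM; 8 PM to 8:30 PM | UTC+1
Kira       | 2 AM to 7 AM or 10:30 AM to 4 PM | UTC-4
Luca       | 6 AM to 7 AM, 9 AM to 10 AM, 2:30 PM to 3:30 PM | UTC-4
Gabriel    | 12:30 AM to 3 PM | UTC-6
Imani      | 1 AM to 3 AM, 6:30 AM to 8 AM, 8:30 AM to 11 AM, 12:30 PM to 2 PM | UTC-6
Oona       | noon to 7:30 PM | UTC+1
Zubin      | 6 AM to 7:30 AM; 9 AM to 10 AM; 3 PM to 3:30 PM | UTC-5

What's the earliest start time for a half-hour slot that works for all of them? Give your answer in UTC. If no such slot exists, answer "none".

none

Sam in UTC: 08:30-10:30, 14:30-15:00, 15:30-17:00, 19:00-19:30 (subtract 1h to convert from UTC+1).
Kira in UTC: 06:00-11:00, 14:30-20:00 (add 4h to convert from UTC-4).
Luca in UTC: 10:00-11:00, 13:00-14:00, 18:30-19:30 (add 4h to convert from UTC-4).
Gabriel in UTC: 06:30-21:00 (add 6h to convert from UTC-6).
Imani in UTC: 07:00-09:00, 12:30-14:00, 14:30-17:00, 18:30-20:00 (add 6h to convert from UTC-6).
Oona in UTC: 11:00-18:30 (subtract 1h to convert from UTC+1).
Zubin in UTC: 11:00-12:30, 14:00-15:00, 20:00-20:30 (add 5h to convert from UTC-5).
Sam ∩ Kira: 08:30-10:30, 14:30-15:00, 15:30-17:00, 19:00-19:30.
Sam ∩ Kira ∩ Luca: 10:00-10:30, 19:00-19:30.
Sam ∩ Kira ∩ Luca ∩ Gabriel: 10:00-10:30, 19:00-19:30.
Sam ∩ Kira ∩ Luca ∩ Gabriel ∩ Imani: 19:00-19:30.
Sam ∩ Kira ∩ Luca ∩ Gabriel ∩ Imani ∩ Oona: ∅.
Sam ∩ Kira ∩ Luca ∩ Gabriel ∩ Imani ∩ Oona ∩ Zubin: ∅.
There is no time when everyone is free.
No common window is at least 30 minutes long.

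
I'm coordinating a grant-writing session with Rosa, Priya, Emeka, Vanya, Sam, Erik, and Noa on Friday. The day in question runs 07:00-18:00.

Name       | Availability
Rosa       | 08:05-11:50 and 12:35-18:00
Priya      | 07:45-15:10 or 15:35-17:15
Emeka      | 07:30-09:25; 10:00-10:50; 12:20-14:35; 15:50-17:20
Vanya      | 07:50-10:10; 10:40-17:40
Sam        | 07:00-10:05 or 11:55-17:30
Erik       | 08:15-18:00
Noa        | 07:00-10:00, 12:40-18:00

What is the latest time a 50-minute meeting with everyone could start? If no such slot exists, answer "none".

16:25

Rosa ∩ Priya: 08:05-11:50, 12:35-15:10, 15:35-17:15.
Rosa ∩ Priya ∩ Emeka: 08:05-09:25, 10:00-10:50, 12:35-14:35, 15:50-17:15.
Rosa ∩ Priya ∩ Emeka ∩ Vanya: 08:05-09:25, 10:00-10:10, 10:40-10:50, 12:35-14:35, 15:50-17:15.
Rosa ∩ Priya ∩ Emeka ∩ Vanya ∩ Sam: 08:05-09:25, 10:00-10:05, 12:35-14:35, 15:50-17:15.
Rosa ∩ Priya ∩ Emeka ∩ Vanya ∩ Sam ∩ Erik: 08:15-09:25, 10:00-10:05, 12:35-14:35, 15:50-17:15.
Rosa ∩ Priya ∩ Emeka ∩ Vanya ∩ Sam ∩ Erik ∩ Noa: 08:15-09:25, 12:40-14:35, 15:50-17:15.
The last common window of at least 50 minutes is 15:50-17:15; a 50-minute meeting can start as late as 16:25 and still end by 17:15.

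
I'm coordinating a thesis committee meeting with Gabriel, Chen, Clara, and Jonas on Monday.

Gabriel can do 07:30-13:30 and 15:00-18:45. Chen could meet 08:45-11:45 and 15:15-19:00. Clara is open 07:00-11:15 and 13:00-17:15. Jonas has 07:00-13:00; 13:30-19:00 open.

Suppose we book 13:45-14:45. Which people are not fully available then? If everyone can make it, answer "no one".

Gabriel: not fully free for 13:45-14:45. Chen: not fully free for 13:45-14:45. Clara: free for 13:45-14:45. Jonas: free for 13:45-14:45.

Chen, Gabriel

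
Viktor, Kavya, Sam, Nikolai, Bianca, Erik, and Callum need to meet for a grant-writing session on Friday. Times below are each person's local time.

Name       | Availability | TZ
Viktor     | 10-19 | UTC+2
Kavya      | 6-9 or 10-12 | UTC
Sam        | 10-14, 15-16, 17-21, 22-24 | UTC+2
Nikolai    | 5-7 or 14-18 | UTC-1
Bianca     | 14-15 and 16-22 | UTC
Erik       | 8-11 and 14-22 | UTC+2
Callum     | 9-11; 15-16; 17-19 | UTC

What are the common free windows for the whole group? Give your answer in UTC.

none

Viktor in UTC: 08:00-17:00 (subtract 2h to convert from UTC+2).
Kavya in UTC: 06:00-09:00, 10:00-12:00.
Sam in UTC: 08:00-12:00, 13:00-14:00, 15:00-19:00, 20:00-22:00 (subtract 2h to convert from UTC+2).
Nikolai in UTC: 06:00-08:00, 15:00-19:00 (add 1h to convert from UTC-1).
Bianca in UTC: 14:00-15:00, 16:00-22:00.
Erik in UTC: 06:00-09:00, 12:00-20:00 (subtract 2h to convert from UTC+2).
Callum in UTC: 09:00-11:00, 15:00-16:00, 17:00-19:00.
Viktor ∩ Kavya: 08:00-09:00, 10:00-12:00.
Viktor ∩ Kavya ∩ Sam: 08:00-09:00, 10:00-12:00.
Viktor ∩ Kavya ∩ Sam ∩ Nikolai: ∅.
Viktor ∩ Kavya ∩ Sam ∩ Nikolai ∩ Bianca: ∅.
Viktor ∩ Kavya ∩ Sam ∩ Nikolai ∩ Bianca ∩ Erik: ∅.
Viktor ∩ Kavya ∩ Sam ∩ Nikolai ∩ Bianca ∩ Erik ∩ Callum: ∅.
There is no time when everyone is free.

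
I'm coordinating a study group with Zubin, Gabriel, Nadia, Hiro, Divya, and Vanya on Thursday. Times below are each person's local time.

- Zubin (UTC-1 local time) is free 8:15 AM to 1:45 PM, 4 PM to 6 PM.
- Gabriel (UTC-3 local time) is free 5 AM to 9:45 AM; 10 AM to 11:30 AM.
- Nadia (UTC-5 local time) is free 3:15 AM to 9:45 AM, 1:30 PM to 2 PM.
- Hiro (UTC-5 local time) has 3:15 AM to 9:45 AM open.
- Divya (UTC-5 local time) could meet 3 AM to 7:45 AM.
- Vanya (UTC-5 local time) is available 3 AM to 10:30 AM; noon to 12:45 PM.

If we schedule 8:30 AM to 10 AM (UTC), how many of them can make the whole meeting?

5

Zubin in UTC: 09:15-14:45, 17:00-19:00 (add 1h to convert from UTC-1).
Gabriel in UTC: 08:00-12:45, 13:00-14:30 (add 3h to convert from UTC-3).
Nadia in UTC: 08:15-14:45, 18:30-19:00 (add 5h to convert from UTC-5).
Hiro in UTC: 08:15-14:45 (add 5h to convert from UTC-5).
Divya in UTC: 08:00-12:45 (add 5h to convert from UTC-5).
Vanya in UTC: 08:00-15:30, 17:00-17:45 (add 5h to convert from UTC-5).
Gabriel, Nadia, Hiro, Divya, and Vanya can make the full 08:30-10:00 slot — that's 5.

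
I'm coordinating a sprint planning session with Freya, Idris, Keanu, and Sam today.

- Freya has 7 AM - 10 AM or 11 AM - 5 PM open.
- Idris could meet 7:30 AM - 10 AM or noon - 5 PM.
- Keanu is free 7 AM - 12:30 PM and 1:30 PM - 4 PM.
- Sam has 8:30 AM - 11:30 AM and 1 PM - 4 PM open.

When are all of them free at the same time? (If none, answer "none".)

08:30-10:00, 13:30-16:00

Freya ∩ Idris: 07:30-10:00, 12:00-17:00.
Freya ∩ Idris ∩ Keanu: 07:30-10:00, 12:00-12:30, 13:30-16:00.
Freya ∩ Idris ∩ Keanu ∩ Sam: 08:30-10:00, 13:30-16:00.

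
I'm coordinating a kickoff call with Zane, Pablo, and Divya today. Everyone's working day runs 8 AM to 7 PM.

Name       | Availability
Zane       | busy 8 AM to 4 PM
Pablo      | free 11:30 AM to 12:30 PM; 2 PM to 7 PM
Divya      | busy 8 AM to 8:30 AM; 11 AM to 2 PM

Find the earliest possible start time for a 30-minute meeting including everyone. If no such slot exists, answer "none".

16:00

Zane free: 16:00-19:00 (invert busy blocks within the working day).
Pablo free: 11:30-12:30, 14:00-19:00.
Divya free: 08:30-11:00, 14:00-19:00 (invert busy blocks within the working day).
Zane ∩ Pablo: 16:00-19:00.
Zane ∩ Pablo ∩ Divya: 16:00-19:00.
The first common window of at least 30 minutes is 16:00-19:00, so the earliest start is 16:00.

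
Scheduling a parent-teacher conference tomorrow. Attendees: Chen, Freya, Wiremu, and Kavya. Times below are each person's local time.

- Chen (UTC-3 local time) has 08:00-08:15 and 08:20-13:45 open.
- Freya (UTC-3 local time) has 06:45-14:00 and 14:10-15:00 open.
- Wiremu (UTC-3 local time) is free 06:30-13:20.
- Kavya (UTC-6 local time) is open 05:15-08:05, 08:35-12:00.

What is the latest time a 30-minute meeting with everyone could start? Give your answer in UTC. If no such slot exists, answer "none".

15:50

Chen in UTC: 11:00-11:15, 11:20-16:45 (add 3h to convert from UTC-3).
Freya in UTC: 09:45-17:00, 17:10-18:00 (add 3h to convert from UTC-3).
Wiremu in UTC: 09:30-16:20 (add 3h to convert from UTC-3).
Kavya in UTC: 11:15-14:05, 14:35-18:00 (add 6h to convert from UTC-6).
Chen ∩ Freya: 11:00-11:15, 11:20-16:45.
Chen ∩ Freya ∩ Wiremu: 11:00-11:15, 11:20-16:20.
Chen ∩ Freya ∩ Wiremu ∩ Kavya: 11:20-14:05, 14:35-16:20.
Those are the intersection windows.
The last common window of at least 30 minutes is 14:35-16:20; a 30-minute meeting can start as late as 15:50 and still end by 16:20.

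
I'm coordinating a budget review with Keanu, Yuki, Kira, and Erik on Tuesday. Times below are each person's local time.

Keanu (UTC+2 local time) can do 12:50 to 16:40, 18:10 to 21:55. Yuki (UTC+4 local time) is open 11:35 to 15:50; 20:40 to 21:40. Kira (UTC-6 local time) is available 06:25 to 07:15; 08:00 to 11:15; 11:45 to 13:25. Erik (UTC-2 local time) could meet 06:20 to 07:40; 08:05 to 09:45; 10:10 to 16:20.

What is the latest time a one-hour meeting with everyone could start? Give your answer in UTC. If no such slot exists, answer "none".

none

Keanu in UTC: 10:50-14:40, 16:10-19:55 (subtract 2h to convert from UTC+2).
Yuki in UTC: 07:35-11:50, 16:40-17:40 (subtract 4h to convert from UTC+4).
Kira in UTC: 12:25-13:15, 14:00-17:15, 17:45-19:25 (add 6h to convert from UTC-6).
Erik in UTC: 08:20-09:40, 10:05-11:45, 12:10-18:20 (add 2h to convert from UTC-2).
Keanu ∩ Yuki: 10:50-11:50, 16:40-17:40.
Keanu ∩ Yuki ∩ Kira: 16:40-17:15.
Keanu ∩ Yuki ∩ Kira ∩ Erik: 16:40-17:15.
Those are the intersection windows.
No common window is at least 60 minutes long.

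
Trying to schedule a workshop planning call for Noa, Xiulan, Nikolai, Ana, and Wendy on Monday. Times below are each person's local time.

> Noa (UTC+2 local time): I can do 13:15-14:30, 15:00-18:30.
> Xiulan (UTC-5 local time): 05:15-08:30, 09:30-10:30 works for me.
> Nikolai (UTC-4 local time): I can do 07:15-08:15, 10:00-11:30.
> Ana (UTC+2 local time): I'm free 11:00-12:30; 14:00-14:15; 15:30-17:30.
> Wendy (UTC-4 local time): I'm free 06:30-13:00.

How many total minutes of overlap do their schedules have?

Noa in UTC: 11:15-12:30, 13:00-16:30 (subtract 2h to convert from UTC+2).
Xiulan in UTC: 10:15-13:30, 14:30-15:30 (add 5h to convert from UTC-5).
Nikolai in UTC: 11:15-12:15, 14:00-15:30 (add 4h to convert from UTC-4).
Ana in UTC: 09:00-10:30, 12:00-12:15, 13:30-15:30 (subtract 2h to convert from UTC+2).
Wendy in UTC: 10:30-17:00 (add 4h to convert from UTC-4).
Noa ∩ Xiulan: 11:15-12:30, 13:00-13:30, 14:30-15:30.
Noa ∩ Xiulan ∩ Nikolai: 11:15-12:15, 14:30-15:30.
Noa ∩ Xiulan ∩ Nikolai ∩ Ana: 12:00-12:15, 14:30-15:30.
Noa ∩ Xiulan ∩ Nikolai ∩ Ana ∩ Wendy: 12:00-12:15, 14:30-15:30.
Those are the intersection windows.
Summing the common windows: 15 + 60 = 75 minutes.

75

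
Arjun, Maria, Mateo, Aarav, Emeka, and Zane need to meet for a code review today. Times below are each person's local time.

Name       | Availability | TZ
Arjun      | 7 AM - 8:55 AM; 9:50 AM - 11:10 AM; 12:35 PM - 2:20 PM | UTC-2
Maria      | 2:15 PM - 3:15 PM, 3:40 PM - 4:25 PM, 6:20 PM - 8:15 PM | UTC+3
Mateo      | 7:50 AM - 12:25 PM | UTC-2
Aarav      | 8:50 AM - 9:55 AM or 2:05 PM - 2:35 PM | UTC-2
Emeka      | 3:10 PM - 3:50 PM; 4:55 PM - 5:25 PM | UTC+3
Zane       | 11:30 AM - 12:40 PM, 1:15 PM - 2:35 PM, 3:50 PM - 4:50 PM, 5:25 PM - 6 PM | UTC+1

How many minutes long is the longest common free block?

Arjun in UTC: 09:00-10:55, 11:50-13:10, 14:35-16:20 (add 2h to convert from UTC-2).
Maria in UTC: 11:15-12:15, 12:40-13:25, 15:20-17:15 (subtract 3h to convert from UTC+3).
Mateo in UTC: 09:50-14:25 (add 2h to convert from UTC-2).
Aarav in UTC: 10:50-11:55, 16:05-16:35 (add 2h to convert from UTC-2).
Emeka in UTC: 12:10-12:50, 13:55-14:25 (subtract 3h to convert from UTC+3).
Zane in UTC: 10:30-11:40, 12:15-13:35, 14:50-15:50, 16:25-17:00 (subtract 1h to convert from UTC+1).
Arjun ∩ Maria: 11:50-12:15, 12:40-13:10, 15:20-16:20.
Arjun ∩ Maria ∩ Mateo: 11:50-12:15, 12:40-13:10.
Arjun ∩ Maria ∩ Mateo ∩ Aarav: 11:50-11:55.
Arjun ∩ Maria ∩ Mateo ∩ Aarav ∩ Emeka: ∅.
Arjun ∩ Maria ∩ Mateo ∩ Aarav ∩ Emeka ∩ Zane: ∅.
There is no time when everyone is free.
No common window exists, so the longest block is 0 minutes.

0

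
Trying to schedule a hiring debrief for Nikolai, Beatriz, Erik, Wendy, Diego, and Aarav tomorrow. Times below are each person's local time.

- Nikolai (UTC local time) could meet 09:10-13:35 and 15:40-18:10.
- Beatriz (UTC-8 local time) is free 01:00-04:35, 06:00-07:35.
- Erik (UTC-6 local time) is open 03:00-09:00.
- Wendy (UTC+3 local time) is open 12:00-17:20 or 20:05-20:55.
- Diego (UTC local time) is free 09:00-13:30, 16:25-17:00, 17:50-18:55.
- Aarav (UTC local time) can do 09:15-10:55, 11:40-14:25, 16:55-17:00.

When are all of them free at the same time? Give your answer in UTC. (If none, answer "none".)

Nikolai in UTC: 09:10-13:35, 15:40-18:10.
Beatriz in UTC: 09:00-12:35, 14:00-15:35 (add 8h to convert from UTC-8).
Erik in UTC: 09:00-15:00 (add 6h to convert from UTC-6).
Wendy in UTC: 09:00-14:20, 17:05-17:55 (subtract 3h to convert from UTC+3).
Diego in UTC: 09:00-13:30, 16:25-17:00, 17:50-18:55.
Aarav in UTC: 09:15-10:55, 11:40-14:25, 16:55-17:00.
Nikolai ∩ Beatriz: 09:10-12:35.
Nikolai ∩ Beatriz ∩ Erik: 09:10-12:35.
Nikolai ∩ Beatriz ∩ Erik ∩ Wendy: 09:10-12:35.
Nikolai ∩ Beatriz ∩ Erik ∩ Wendy ∩ Diego: 09:10-12:35.
Nikolai ∩ Beatriz ∩ Erik ∩ Wendy ∩ Diego ∩ Aarav: 09:15-10:55, 11:40-12:35.

09:15-10:55, 11:40-12:35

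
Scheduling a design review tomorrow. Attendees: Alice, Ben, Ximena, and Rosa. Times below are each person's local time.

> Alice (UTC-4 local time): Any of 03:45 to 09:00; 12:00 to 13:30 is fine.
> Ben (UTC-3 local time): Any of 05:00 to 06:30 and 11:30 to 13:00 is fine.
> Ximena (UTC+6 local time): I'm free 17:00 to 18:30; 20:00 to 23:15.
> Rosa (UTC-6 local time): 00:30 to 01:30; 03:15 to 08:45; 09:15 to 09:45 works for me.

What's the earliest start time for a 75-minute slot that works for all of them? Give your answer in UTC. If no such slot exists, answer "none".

none

Alice in UTC: 07:45-13:00, 16:00-17:30 (add 4h to convert from UTC-4).
Ben in UTC: 08:00-09:30, 14:30-16:00 (add 3h to convert from UTC-3).
Ximena in UTC: 11:00-12:30, 14:00-17:15 (subtract 6h to convert from UTC+6).
Rosa in UTC: 06:30-07:30, 09:15-14:45, 15:15-15:45 (add 6h to convert from UTC-6).
Alice ∩ Ben: 08:00-09:30.
Alice ∩ Ben ∩ Ximena: ∅.
Alice ∩ Ben ∩ Ximena ∩ Rosa: ∅.
There is no time when everyone is free.
No common window is at least 75 minutes long.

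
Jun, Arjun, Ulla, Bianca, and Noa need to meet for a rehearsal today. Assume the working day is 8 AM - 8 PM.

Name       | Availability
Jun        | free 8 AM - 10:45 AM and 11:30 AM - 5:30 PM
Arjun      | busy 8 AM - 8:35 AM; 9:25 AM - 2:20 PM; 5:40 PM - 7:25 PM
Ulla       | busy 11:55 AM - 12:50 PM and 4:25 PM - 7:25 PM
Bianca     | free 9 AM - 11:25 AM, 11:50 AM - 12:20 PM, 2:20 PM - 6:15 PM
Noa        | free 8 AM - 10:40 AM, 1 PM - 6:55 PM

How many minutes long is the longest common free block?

Jun free: 08:00-10:45, 11:30-17:30.
Arjun free: 08:35-09:25, 14:20-17:40, 19:25-20:00 (invert busy blocks within the working day).
Ulla free: 08:00-11:55, 12:50-16:25, 19:25-20:00 (invert busy blocks within the working day).
Bianca free: 09:00-11:25, 11:50-12:20, 14:20-18:15.
Noa free: 08:00-10:40, 13:00-18:55.
Jun ∩ Arjun: 08:35-09:25, 14:20-17:30.
Jun ∩ Arjun ∩ Ulla: 08:35-09:25, 14:20-16:25.
Jun ∩ Arjun ∩ Ulla ∩ Bianca: 09:00-09:25, 14:20-16:25.
Jun ∩ Arjun ∩ Ulla ∩ Bianca ∩ Noa: 09:00-09:25, 14:20-16:25.
The longest is 14:20-16:25 at 125 minutes.

125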